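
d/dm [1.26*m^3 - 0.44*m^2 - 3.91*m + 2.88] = 3.78*m^2 - 0.88*m - 3.91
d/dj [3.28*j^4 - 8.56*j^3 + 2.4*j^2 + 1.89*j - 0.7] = 13.12*j^3 - 25.68*j^2 + 4.8*j + 1.89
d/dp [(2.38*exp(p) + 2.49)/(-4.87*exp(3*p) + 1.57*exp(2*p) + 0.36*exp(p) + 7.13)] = (23.1812*exp(3*p) + 32.6423*exp(2*p) - 7.8186*exp(p) + 16.073)*exp(p)/(23.7169*exp(6*p) - 15.2918*exp(5*p) - 1.0415*exp(4*p) - 68.3158*exp(3*p) + 22.5178*exp(2*p) + 5.1336*exp(p) + 50.8369)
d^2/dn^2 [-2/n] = -4/n^3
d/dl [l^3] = 3*l^2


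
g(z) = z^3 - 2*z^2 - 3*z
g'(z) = 3*z^2 - 4*z - 3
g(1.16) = -4.61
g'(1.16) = -3.60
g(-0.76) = 0.69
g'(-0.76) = 1.77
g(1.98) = -6.02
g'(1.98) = 0.84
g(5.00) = 60.00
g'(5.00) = 52.00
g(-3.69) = -66.41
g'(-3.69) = 52.61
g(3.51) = 8.07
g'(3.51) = 19.92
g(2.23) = -5.55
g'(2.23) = 3.00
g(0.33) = -1.17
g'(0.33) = -3.99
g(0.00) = 0.00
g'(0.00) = -3.00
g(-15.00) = -3780.00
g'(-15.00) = 732.00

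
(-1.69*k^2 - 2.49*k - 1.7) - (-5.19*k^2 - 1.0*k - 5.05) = 3.5*k^2 - 1.49*k + 3.35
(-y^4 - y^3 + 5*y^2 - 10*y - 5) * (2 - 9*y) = 9*y^5 + 7*y^4 - 47*y^3 + 100*y^2 + 25*y - 10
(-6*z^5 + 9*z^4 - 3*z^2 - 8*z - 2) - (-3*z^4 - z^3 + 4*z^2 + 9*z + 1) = -6*z^5 + 12*z^4 + z^3 - 7*z^2 - 17*z - 3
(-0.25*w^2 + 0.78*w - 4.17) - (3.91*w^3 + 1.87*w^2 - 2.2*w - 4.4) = -3.91*w^3 - 2.12*w^2 + 2.98*w + 0.23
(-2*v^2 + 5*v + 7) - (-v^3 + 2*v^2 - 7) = v^3 - 4*v^2 + 5*v + 14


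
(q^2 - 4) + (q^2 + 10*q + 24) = 2*q^2 + 10*q + 20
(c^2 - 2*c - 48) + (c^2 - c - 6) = 2*c^2 - 3*c - 54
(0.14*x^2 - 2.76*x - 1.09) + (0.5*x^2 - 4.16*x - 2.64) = 0.64*x^2 - 6.92*x - 3.73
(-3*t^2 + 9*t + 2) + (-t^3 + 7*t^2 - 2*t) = -t^3 + 4*t^2 + 7*t + 2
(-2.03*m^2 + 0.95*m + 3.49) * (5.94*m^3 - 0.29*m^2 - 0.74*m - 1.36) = -12.0582*m^5 + 6.2317*m^4 + 21.9573*m^3 + 1.0457*m^2 - 3.8746*m - 4.7464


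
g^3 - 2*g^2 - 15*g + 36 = (g - 3)^2*(g + 4)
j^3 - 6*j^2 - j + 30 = (j - 5)*(j - 3)*(j + 2)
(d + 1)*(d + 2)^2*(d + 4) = d^4 + 9*d^3 + 28*d^2 + 36*d + 16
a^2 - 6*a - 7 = (a - 7)*(a + 1)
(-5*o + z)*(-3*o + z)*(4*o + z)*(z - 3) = 60*o^3*z - 180*o^3 - 17*o^2*z^2 + 51*o^2*z - 4*o*z^3 + 12*o*z^2 + z^4 - 3*z^3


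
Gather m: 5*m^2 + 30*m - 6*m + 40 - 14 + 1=5*m^2 + 24*m + 27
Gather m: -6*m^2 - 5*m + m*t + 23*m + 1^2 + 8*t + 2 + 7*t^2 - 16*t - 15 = -6*m^2 + m*(t + 18) + 7*t^2 - 8*t - 12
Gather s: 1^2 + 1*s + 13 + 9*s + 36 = 10*s + 50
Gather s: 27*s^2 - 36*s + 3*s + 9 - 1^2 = 27*s^2 - 33*s + 8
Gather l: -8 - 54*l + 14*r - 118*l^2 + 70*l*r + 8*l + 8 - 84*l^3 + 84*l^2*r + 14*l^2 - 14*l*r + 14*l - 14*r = -84*l^3 + l^2*(84*r - 104) + l*(56*r - 32)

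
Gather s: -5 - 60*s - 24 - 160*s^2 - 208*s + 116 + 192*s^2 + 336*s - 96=32*s^2 + 68*s - 9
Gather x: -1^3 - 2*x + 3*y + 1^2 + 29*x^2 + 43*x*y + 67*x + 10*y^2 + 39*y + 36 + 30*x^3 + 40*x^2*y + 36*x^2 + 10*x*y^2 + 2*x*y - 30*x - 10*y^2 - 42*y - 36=30*x^3 + x^2*(40*y + 65) + x*(10*y^2 + 45*y + 35)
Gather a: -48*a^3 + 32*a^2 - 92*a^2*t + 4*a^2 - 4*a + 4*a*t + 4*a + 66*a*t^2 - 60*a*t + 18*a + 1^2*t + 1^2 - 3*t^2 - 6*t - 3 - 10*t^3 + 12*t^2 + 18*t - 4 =-48*a^3 + a^2*(36 - 92*t) + a*(66*t^2 - 56*t + 18) - 10*t^3 + 9*t^2 + 13*t - 6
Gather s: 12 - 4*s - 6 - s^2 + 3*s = -s^2 - s + 6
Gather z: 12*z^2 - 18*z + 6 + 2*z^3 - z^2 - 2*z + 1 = 2*z^3 + 11*z^2 - 20*z + 7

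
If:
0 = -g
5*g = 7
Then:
No Solution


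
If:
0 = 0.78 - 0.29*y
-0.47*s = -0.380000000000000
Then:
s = 0.81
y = 2.69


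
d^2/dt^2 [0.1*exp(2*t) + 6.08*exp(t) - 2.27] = (0.4*exp(t) + 6.08)*exp(t)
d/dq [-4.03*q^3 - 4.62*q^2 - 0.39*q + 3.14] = -12.09*q^2 - 9.24*q - 0.39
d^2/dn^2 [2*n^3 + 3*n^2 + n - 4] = 12*n + 6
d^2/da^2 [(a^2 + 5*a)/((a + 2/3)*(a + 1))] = 12*(15*a^3 - 9*a^2 - 45*a - 23)/(27*a^6 + 135*a^5 + 279*a^4 + 305*a^3 + 186*a^2 + 60*a + 8)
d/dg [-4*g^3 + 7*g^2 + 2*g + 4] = -12*g^2 + 14*g + 2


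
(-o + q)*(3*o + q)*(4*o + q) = -12*o^3 + 5*o^2*q + 6*o*q^2 + q^3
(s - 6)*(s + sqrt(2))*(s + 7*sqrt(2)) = s^3 - 6*s^2 + 8*sqrt(2)*s^2 - 48*sqrt(2)*s + 14*s - 84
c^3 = c^3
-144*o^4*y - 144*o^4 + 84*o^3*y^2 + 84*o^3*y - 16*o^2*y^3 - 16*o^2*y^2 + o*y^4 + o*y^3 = (-6*o + y)^2*(-4*o + y)*(o*y + o)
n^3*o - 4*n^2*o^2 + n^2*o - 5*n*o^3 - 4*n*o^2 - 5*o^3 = (n - 5*o)*(n + o)*(n*o + o)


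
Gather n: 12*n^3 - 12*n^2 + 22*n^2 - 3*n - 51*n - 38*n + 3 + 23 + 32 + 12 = 12*n^3 + 10*n^2 - 92*n + 70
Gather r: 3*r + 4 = 3*r + 4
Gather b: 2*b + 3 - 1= 2*b + 2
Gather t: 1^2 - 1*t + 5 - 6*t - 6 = -7*t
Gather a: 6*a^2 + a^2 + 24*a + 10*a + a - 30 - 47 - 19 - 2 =7*a^2 + 35*a - 98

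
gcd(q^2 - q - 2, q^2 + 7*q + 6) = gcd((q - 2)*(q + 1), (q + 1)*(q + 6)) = q + 1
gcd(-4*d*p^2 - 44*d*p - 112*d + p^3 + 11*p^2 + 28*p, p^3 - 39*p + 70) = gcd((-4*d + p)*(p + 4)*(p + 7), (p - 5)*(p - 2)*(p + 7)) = p + 7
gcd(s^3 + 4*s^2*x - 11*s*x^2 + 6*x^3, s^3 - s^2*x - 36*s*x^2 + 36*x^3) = -s^2 - 5*s*x + 6*x^2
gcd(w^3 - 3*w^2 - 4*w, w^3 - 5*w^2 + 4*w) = w^2 - 4*w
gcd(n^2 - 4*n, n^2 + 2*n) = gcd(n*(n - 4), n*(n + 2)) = n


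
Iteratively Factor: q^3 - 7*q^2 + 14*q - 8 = (q - 4)*(q^2 - 3*q + 2) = (q - 4)*(q - 1)*(q - 2)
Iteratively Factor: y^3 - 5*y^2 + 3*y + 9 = (y + 1)*(y^2 - 6*y + 9) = (y - 3)*(y + 1)*(y - 3)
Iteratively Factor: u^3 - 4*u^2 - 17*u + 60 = (u + 4)*(u^2 - 8*u + 15) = (u - 3)*(u + 4)*(u - 5)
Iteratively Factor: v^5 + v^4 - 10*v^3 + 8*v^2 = (v)*(v^4 + v^3 - 10*v^2 + 8*v) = v*(v + 4)*(v^3 - 3*v^2 + 2*v) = v*(v - 1)*(v + 4)*(v^2 - 2*v) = v^2*(v - 1)*(v + 4)*(v - 2)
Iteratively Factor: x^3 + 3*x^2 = (x)*(x^2 + 3*x) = x*(x + 3)*(x)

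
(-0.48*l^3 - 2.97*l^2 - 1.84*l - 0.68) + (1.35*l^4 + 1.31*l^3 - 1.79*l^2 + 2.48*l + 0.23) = 1.35*l^4 + 0.83*l^3 - 4.76*l^2 + 0.64*l - 0.45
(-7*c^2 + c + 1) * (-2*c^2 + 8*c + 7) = 14*c^4 - 58*c^3 - 43*c^2 + 15*c + 7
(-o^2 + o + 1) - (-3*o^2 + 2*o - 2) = 2*o^2 - o + 3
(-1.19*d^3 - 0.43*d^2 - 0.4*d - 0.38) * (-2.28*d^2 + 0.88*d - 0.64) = 2.7132*d^5 - 0.0668*d^4 + 1.2952*d^3 + 0.7896*d^2 - 0.0784*d + 0.2432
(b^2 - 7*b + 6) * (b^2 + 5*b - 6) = b^4 - 2*b^3 - 35*b^2 + 72*b - 36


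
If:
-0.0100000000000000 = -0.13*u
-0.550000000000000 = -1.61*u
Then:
No Solution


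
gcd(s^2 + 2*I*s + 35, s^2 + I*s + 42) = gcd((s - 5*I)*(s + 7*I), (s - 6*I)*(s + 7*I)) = s + 7*I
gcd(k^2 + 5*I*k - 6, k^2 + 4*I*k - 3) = k + 3*I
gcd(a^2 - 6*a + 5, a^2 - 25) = a - 5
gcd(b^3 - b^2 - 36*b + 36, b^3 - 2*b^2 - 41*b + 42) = b^2 + 5*b - 6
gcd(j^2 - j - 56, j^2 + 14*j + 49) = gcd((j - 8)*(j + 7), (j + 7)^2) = j + 7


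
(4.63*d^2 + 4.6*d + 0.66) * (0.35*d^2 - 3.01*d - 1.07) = 1.6205*d^4 - 12.3263*d^3 - 18.5691*d^2 - 6.9086*d - 0.7062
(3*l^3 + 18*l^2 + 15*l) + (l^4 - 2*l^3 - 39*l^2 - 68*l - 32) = l^4 + l^3 - 21*l^2 - 53*l - 32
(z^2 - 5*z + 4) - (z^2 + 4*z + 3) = 1 - 9*z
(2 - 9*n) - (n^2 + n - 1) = -n^2 - 10*n + 3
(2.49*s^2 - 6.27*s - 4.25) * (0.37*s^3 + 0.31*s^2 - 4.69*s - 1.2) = 0.9213*s^5 - 1.548*s^4 - 15.1943*s^3 + 25.1008*s^2 + 27.4565*s + 5.1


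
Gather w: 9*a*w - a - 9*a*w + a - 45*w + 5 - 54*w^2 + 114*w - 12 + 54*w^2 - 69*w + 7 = 0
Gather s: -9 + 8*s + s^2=s^2 + 8*s - 9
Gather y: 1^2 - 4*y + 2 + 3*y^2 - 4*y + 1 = 3*y^2 - 8*y + 4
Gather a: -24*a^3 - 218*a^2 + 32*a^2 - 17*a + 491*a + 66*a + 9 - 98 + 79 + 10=-24*a^3 - 186*a^2 + 540*a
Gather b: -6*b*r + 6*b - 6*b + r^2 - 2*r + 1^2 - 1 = -6*b*r + r^2 - 2*r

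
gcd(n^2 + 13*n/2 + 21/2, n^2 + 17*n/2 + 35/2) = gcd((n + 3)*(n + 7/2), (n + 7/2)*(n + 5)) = n + 7/2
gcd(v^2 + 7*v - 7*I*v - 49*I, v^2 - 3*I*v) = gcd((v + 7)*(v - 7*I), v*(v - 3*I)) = 1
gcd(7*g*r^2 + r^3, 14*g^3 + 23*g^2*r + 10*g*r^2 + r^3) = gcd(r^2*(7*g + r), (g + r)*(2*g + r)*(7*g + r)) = 7*g + r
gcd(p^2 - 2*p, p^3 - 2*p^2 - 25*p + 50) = p - 2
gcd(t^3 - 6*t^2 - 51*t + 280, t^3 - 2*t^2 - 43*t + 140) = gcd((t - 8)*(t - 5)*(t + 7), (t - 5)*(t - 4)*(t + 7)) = t^2 + 2*t - 35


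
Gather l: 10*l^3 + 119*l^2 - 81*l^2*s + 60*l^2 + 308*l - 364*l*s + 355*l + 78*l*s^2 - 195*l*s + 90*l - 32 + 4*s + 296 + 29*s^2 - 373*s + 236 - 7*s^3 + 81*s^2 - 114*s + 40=10*l^3 + l^2*(179 - 81*s) + l*(78*s^2 - 559*s + 753) - 7*s^3 + 110*s^2 - 483*s + 540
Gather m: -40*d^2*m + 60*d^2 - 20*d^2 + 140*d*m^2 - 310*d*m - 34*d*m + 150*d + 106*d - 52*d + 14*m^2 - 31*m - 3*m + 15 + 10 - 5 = 40*d^2 + 204*d + m^2*(140*d + 14) + m*(-40*d^2 - 344*d - 34) + 20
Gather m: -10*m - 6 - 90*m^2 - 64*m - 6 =-90*m^2 - 74*m - 12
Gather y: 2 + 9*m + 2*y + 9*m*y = 9*m + y*(9*m + 2) + 2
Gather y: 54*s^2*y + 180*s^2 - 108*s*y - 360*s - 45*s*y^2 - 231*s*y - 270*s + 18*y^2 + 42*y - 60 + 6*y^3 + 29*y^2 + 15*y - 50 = 180*s^2 - 630*s + 6*y^3 + y^2*(47 - 45*s) + y*(54*s^2 - 339*s + 57) - 110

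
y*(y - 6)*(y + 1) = y^3 - 5*y^2 - 6*y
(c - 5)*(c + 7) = c^2 + 2*c - 35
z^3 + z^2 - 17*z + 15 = (z - 3)*(z - 1)*(z + 5)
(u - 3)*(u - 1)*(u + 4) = u^3 - 13*u + 12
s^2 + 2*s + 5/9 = (s + 1/3)*(s + 5/3)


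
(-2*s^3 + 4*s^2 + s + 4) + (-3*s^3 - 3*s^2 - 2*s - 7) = -5*s^3 + s^2 - s - 3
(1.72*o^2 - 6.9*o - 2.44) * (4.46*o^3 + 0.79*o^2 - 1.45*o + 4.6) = 7.6712*o^5 - 29.4152*o^4 - 18.8274*o^3 + 15.9894*o^2 - 28.202*o - 11.224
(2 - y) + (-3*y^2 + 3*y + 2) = -3*y^2 + 2*y + 4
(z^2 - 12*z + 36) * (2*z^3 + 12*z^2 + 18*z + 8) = 2*z^5 - 12*z^4 - 54*z^3 + 224*z^2 + 552*z + 288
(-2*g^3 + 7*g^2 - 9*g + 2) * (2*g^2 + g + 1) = -4*g^5 + 12*g^4 - 13*g^3 + 2*g^2 - 7*g + 2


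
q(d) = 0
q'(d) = 0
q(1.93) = 0.00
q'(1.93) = 0.00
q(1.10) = 0.00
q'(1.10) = 0.00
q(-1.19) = 0.00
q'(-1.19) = 0.00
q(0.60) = 0.00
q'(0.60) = 0.00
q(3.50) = 0.00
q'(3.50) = 0.00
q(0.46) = 0.00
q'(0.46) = 0.00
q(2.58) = 0.00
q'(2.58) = 0.00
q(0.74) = 0.00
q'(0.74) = 0.00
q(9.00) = 0.00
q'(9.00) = 0.00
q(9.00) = 0.00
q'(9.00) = 0.00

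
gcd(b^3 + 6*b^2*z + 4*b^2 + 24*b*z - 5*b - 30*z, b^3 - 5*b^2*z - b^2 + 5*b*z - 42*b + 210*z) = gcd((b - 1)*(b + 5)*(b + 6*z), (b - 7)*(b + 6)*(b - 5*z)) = 1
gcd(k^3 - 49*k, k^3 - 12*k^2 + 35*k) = k^2 - 7*k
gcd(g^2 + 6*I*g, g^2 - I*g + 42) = g + 6*I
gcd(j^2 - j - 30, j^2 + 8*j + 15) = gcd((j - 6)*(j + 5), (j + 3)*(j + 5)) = j + 5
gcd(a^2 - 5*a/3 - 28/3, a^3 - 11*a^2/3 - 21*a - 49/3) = a + 7/3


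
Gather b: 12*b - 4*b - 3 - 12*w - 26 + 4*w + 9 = 8*b - 8*w - 20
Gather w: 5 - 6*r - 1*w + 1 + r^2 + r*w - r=r^2 - 7*r + w*(r - 1) + 6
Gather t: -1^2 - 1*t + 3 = 2 - t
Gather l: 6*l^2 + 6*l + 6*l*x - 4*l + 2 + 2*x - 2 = 6*l^2 + l*(6*x + 2) + 2*x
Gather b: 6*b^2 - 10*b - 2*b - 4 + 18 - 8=6*b^2 - 12*b + 6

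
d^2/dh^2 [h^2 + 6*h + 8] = 2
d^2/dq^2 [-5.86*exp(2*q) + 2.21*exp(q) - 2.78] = (2.21 - 23.44*exp(q))*exp(q)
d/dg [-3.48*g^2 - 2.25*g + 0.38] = -6.96*g - 2.25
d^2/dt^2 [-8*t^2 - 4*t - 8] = -16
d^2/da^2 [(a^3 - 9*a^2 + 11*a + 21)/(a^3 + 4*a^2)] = 2*(-13*a^4 + 33*a^3 + 258*a^2 + 848*a + 1008)/(a^4*(a^3 + 12*a^2 + 48*a + 64))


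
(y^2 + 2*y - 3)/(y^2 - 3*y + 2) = (y + 3)/(y - 2)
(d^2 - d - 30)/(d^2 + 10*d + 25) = (d - 6)/(d + 5)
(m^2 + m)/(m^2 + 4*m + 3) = m/(m + 3)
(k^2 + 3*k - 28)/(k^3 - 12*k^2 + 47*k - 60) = (k + 7)/(k^2 - 8*k + 15)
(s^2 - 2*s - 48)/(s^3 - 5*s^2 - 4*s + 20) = (s^2 - 2*s - 48)/(s^3 - 5*s^2 - 4*s + 20)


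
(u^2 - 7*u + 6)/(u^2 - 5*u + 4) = (u - 6)/(u - 4)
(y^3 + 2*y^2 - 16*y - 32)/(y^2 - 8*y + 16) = (y^2 + 6*y + 8)/(y - 4)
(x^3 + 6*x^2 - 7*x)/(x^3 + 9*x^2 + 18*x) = (x^2 + 6*x - 7)/(x^2 + 9*x + 18)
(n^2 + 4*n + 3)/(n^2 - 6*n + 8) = (n^2 + 4*n + 3)/(n^2 - 6*n + 8)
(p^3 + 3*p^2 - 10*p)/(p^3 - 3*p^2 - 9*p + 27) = p*(p^2 + 3*p - 10)/(p^3 - 3*p^2 - 9*p + 27)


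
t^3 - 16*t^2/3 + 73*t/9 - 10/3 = (t - 3)*(t - 5/3)*(t - 2/3)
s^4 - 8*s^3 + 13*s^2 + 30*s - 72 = (s - 4)*(s - 3)^2*(s + 2)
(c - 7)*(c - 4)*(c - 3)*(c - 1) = c^4 - 15*c^3 + 75*c^2 - 145*c + 84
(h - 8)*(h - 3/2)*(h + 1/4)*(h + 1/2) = h^4 - 35*h^3/4 + 5*h^2 + 125*h/16 + 3/2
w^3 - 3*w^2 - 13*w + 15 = (w - 5)*(w - 1)*(w + 3)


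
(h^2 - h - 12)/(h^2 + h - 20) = (h + 3)/(h + 5)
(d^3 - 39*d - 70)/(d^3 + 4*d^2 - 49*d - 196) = (d^2 + 7*d + 10)/(d^2 + 11*d + 28)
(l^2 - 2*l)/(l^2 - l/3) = 3*(l - 2)/(3*l - 1)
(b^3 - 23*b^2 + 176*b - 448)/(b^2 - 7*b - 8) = (b^2 - 15*b + 56)/(b + 1)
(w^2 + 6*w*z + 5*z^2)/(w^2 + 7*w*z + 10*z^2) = (w + z)/(w + 2*z)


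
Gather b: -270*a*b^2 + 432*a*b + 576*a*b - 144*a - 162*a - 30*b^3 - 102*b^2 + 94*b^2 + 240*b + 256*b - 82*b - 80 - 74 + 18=-306*a - 30*b^3 + b^2*(-270*a - 8) + b*(1008*a + 414) - 136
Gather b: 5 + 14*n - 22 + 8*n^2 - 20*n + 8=8*n^2 - 6*n - 9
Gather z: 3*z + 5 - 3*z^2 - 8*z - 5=-3*z^2 - 5*z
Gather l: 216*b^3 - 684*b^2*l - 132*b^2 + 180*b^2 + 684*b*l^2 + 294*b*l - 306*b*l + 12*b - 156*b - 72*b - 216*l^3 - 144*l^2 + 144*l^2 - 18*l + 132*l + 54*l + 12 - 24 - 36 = 216*b^3 + 48*b^2 + 684*b*l^2 - 216*b - 216*l^3 + l*(-684*b^2 - 12*b + 168) - 48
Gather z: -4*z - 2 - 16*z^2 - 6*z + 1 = -16*z^2 - 10*z - 1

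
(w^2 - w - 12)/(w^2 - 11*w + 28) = (w + 3)/(w - 7)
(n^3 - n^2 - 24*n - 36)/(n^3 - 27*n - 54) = (n + 2)/(n + 3)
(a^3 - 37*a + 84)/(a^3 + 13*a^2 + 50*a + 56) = (a^2 - 7*a + 12)/(a^2 + 6*a + 8)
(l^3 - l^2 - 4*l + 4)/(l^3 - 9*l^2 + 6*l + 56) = (l^2 - 3*l + 2)/(l^2 - 11*l + 28)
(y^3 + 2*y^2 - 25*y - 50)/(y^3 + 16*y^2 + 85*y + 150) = (y^2 - 3*y - 10)/(y^2 + 11*y + 30)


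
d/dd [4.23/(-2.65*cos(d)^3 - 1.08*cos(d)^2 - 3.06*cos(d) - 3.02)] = (33.6285*sin(d)^2 - 9.1368*cos(d) - 46.5723)*sin(d)/(2.65*cos(d)^3 + 1.08*cos(d)^2 + 3.06*cos(d) + 3.02)^2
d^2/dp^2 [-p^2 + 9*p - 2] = -2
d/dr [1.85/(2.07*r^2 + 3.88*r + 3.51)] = (-7.659*r - 7.178)/(2.07*r^2 + 3.88*r + 3.51)^2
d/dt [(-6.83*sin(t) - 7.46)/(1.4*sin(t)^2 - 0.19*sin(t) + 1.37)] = (9.562*sin(t)^2 + 20.888*sin(t) - 10.7745)*cos(t)/(1.96*sin(t)^4 - 0.532*sin(t)^3 + 3.8721*sin(t)^2 - 0.5206*sin(t) + 1.8769)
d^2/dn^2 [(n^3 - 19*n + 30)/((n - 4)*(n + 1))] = 12*(-n^3 + 21*n^2 - 75*n + 103)/(n^6 - 9*n^5 + 15*n^4 + 45*n^3 - 60*n^2 - 144*n - 64)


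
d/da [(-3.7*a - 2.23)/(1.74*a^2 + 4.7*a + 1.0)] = (6.438*a^2 + 7.7604*a + 6.781)/(3.0276*a^4 + 16.356*a^3 + 25.57*a^2 + 9.4*a + 1.0)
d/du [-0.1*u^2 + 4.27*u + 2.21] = 4.27 - 0.2*u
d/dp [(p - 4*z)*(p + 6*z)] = 2*p + 2*z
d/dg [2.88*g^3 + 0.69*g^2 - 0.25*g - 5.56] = 8.64*g^2 + 1.38*g - 0.25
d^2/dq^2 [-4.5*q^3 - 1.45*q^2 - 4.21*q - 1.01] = -27.0*q - 2.9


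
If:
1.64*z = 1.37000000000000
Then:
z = 0.84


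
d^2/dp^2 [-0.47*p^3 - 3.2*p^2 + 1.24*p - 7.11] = -2.82*p - 6.4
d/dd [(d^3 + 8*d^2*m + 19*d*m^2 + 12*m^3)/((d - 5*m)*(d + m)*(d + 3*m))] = -9*m/(d^2 - 10*d*m + 25*m^2)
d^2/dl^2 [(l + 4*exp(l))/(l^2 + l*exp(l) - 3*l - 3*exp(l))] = (2*(l + 4*exp(l))*(l*exp(l) + 2*l - 2*exp(l) - 3)^2 - ((l + 4*exp(l))*(l*exp(l) - exp(l) + 2) + 2*(4*exp(l) + 1)*(l*exp(l) + 2*l - 2*exp(l) - 3))*(l^2 + l*exp(l) - 3*l - 3*exp(l)) + 4*(l^2 + l*exp(l) - 3*l - 3*exp(l))^2*exp(l))/(l^2 + l*exp(l) - 3*l - 3*exp(l))^3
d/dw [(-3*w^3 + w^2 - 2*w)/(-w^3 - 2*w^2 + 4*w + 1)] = (7*w^4 - 28*w^3 - 9*w^2 + 2*w - 2)/(w^6 + 4*w^5 - 4*w^4 - 18*w^3 + 12*w^2 + 8*w + 1)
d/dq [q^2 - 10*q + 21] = 2*q - 10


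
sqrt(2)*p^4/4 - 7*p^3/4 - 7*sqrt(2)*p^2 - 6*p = p*(p/2 + sqrt(2))*(p - 6*sqrt(2))*(sqrt(2)*p/2 + 1/2)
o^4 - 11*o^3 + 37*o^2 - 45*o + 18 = (o - 6)*(o - 3)*(o - 1)^2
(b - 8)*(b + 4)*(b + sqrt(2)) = b^3 - 4*b^2 + sqrt(2)*b^2 - 32*b - 4*sqrt(2)*b - 32*sqrt(2)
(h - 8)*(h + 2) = h^2 - 6*h - 16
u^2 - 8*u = u*(u - 8)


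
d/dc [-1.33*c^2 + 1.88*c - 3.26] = 1.88 - 2.66*c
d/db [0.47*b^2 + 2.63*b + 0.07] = 0.94*b + 2.63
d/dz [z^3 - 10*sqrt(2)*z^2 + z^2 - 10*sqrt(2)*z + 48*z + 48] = 3*z^2 - 20*sqrt(2)*z + 2*z - 10*sqrt(2) + 48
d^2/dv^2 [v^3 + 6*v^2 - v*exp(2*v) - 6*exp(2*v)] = -4*v*exp(2*v) + 6*v - 28*exp(2*v) + 12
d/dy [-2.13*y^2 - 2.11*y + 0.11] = -4.26*y - 2.11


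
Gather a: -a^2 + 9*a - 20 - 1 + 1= -a^2 + 9*a - 20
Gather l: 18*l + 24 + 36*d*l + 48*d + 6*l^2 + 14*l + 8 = 48*d + 6*l^2 + l*(36*d + 32) + 32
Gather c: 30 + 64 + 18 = 112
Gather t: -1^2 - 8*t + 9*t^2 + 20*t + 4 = 9*t^2 + 12*t + 3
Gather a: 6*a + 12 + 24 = 6*a + 36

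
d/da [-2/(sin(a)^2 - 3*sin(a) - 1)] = 2*(2*sin(a) - 3)*cos(a)/(3*sin(a) + cos(a)^2)^2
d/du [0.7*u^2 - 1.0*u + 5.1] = 1.4*u - 1.0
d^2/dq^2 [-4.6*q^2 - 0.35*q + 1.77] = -9.20000000000000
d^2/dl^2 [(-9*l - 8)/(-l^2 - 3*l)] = 6*(3*l^3 + 8*l^2 + 24*l + 24)/(l^3*(l^3 + 9*l^2 + 27*l + 27))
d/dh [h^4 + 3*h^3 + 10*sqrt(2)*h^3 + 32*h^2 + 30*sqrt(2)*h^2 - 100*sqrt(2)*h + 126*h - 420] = 4*h^3 + 9*h^2 + 30*sqrt(2)*h^2 + 64*h + 60*sqrt(2)*h - 100*sqrt(2) + 126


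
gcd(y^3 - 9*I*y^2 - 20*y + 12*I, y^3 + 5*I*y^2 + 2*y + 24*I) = y - 2*I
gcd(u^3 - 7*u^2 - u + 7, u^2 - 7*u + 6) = u - 1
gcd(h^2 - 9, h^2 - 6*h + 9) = h - 3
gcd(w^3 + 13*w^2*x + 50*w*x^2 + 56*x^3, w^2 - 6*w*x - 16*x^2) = w + 2*x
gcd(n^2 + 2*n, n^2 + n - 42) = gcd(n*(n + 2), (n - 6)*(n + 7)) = 1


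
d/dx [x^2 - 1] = 2*x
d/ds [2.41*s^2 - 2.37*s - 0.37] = 4.82*s - 2.37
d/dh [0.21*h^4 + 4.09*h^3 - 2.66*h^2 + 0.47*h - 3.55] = 0.84*h^3 + 12.27*h^2 - 5.32*h + 0.47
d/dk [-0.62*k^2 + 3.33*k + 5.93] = 3.33 - 1.24*k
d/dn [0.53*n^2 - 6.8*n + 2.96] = 1.06*n - 6.8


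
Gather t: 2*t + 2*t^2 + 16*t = 2*t^2 + 18*t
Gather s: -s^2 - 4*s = -s^2 - 4*s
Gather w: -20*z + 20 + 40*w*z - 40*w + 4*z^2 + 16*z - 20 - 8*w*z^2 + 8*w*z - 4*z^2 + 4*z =w*(-8*z^2 + 48*z - 40)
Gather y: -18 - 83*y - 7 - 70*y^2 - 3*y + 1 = -70*y^2 - 86*y - 24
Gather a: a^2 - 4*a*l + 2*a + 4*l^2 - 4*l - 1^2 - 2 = a^2 + a*(2 - 4*l) + 4*l^2 - 4*l - 3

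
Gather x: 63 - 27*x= 63 - 27*x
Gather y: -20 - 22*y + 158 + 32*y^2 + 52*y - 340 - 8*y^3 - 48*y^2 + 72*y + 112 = -8*y^3 - 16*y^2 + 102*y - 90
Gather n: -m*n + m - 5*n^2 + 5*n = m - 5*n^2 + n*(5 - m)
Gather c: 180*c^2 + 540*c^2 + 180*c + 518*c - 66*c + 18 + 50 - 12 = 720*c^2 + 632*c + 56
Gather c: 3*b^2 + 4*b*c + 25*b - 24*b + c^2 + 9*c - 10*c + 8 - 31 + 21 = 3*b^2 + b + c^2 + c*(4*b - 1) - 2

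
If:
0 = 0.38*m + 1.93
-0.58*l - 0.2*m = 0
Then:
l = 1.75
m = -5.08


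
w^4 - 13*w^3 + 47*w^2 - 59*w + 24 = (w - 8)*(w - 3)*(w - 1)^2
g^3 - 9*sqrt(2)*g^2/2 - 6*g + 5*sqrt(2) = (g - 5*sqrt(2))*(g - sqrt(2)/2)*(g + sqrt(2))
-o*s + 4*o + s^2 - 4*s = (-o + s)*(s - 4)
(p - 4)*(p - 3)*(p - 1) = p^3 - 8*p^2 + 19*p - 12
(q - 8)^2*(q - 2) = q^3 - 18*q^2 + 96*q - 128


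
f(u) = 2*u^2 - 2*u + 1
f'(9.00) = 34.00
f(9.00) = 145.00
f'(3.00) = 10.00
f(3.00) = 13.00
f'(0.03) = -1.88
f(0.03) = 0.94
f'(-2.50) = -12.00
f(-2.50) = 18.50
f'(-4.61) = -20.44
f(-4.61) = 52.72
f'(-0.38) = -3.52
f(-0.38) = 2.05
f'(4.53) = 16.12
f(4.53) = 32.98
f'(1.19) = 2.76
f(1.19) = 1.45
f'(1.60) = 4.40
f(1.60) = 2.92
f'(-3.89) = -17.56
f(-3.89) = 39.04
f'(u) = 4*u - 2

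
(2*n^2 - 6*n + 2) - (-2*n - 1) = 2*n^2 - 4*n + 3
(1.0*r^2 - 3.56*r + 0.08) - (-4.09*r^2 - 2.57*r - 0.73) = 5.09*r^2 - 0.99*r + 0.81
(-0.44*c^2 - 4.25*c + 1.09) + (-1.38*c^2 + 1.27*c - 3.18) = -1.82*c^2 - 2.98*c - 2.09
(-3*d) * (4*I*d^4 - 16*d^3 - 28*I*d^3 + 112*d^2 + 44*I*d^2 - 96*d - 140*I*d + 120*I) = -12*I*d^5 + 48*d^4 + 84*I*d^4 - 336*d^3 - 132*I*d^3 + 288*d^2 + 420*I*d^2 - 360*I*d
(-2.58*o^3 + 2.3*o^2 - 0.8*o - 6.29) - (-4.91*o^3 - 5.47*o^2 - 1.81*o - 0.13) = 2.33*o^3 + 7.77*o^2 + 1.01*o - 6.16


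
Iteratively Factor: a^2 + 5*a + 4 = (a + 4)*(a + 1)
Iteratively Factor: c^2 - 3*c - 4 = (c + 1)*(c - 4)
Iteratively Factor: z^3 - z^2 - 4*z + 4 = (z - 1)*(z^2 - 4) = (z - 1)*(z + 2)*(z - 2)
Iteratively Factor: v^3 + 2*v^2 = (v + 2)*(v^2) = v*(v + 2)*(v)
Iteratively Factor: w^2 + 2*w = (w + 2)*(w)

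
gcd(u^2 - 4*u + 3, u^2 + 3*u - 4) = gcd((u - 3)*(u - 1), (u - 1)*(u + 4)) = u - 1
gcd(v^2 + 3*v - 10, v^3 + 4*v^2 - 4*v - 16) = v - 2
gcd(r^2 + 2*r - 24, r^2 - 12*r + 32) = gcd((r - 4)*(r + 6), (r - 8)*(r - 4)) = r - 4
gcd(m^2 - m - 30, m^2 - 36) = m - 6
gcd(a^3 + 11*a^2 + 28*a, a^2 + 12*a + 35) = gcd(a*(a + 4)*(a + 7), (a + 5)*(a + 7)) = a + 7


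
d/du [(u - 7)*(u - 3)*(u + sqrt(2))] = 3*u^2 - 20*u + 2*sqrt(2)*u - 10*sqrt(2) + 21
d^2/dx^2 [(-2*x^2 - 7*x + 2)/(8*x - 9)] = -1076/(512*x^3 - 1728*x^2 + 1944*x - 729)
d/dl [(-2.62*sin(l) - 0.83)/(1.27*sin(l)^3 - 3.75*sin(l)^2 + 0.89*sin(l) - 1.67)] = (6.6548*sin(l)^3 - 6.6627*sin(l)^2 - 6.225*sin(l) + 5.1141)*cos(l)/(1.6129*sin(l)^6 - 9.525*sin(l)^5 + 16.3231*sin(l)^4 - 10.9168*sin(l)^3 + 13.3171*sin(l)^2 - 2.9726*sin(l) + 2.7889)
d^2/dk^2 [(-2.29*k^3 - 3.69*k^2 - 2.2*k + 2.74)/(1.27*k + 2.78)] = (-7.387082*k^3 - 48.510444*k^2 - 106.188216*k - 32.66226)/(2.048383*k^3 + 13.451586*k^2 + 29.445204*k + 21.484952)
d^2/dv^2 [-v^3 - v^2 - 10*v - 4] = -6*v - 2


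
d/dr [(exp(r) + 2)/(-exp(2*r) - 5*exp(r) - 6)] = exp(r)/(exp(2*r) + 6*exp(r) + 9)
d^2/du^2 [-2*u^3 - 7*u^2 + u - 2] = -12*u - 14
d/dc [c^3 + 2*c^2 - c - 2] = 3*c^2 + 4*c - 1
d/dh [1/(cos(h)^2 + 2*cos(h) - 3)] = 2*(cos(h) + 1)*sin(h)/(cos(h)^2 + 2*cos(h) - 3)^2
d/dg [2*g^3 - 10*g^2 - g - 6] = 6*g^2 - 20*g - 1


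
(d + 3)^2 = d^2 + 6*d + 9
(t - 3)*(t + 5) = t^2 + 2*t - 15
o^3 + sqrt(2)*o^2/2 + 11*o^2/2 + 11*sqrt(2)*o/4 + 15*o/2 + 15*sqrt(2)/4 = (o + 5/2)*(o + 3)*(o + sqrt(2)/2)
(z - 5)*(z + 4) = z^2 - z - 20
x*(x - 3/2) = x^2 - 3*x/2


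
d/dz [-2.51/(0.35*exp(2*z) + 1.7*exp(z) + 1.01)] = (1.757*exp(z) + 4.267)*exp(z)/(0.35*exp(2*z) + 1.7*exp(z) + 1.01)^2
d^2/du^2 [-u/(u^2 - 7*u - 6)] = 2*(u*(2*u - 7)^2 + (3*u - 7)*(-u^2 + 7*u + 6))/(-u^2 + 7*u + 6)^3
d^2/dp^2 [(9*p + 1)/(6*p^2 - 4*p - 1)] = 4*(3*(5 - 27*p)*(-6*p^2 + 4*p + 1) - 8*(3*p - 1)^2*(9*p + 1))/(-6*p^2 + 4*p + 1)^3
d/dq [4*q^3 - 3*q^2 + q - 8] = 12*q^2 - 6*q + 1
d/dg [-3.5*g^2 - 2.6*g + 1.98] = -7.0*g - 2.6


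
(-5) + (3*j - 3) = 3*j - 8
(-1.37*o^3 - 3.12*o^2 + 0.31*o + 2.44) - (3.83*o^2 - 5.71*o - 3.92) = -1.37*o^3 - 6.95*o^2 + 6.02*o + 6.36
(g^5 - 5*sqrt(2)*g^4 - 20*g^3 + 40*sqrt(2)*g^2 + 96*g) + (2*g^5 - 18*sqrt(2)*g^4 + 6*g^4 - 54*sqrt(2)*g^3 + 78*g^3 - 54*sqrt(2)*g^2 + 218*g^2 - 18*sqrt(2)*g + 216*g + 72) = 3*g^5 - 23*sqrt(2)*g^4 + 6*g^4 - 54*sqrt(2)*g^3 + 58*g^3 - 14*sqrt(2)*g^2 + 218*g^2 - 18*sqrt(2)*g + 312*g + 72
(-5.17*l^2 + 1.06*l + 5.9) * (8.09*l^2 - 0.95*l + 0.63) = -41.8253*l^4 + 13.4869*l^3 + 43.4669*l^2 - 4.9372*l + 3.717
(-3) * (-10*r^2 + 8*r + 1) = 30*r^2 - 24*r - 3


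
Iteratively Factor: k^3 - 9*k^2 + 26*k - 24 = (k - 3)*(k^2 - 6*k + 8) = (k - 3)*(k - 2)*(k - 4)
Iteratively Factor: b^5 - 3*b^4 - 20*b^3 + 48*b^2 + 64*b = (b + 1)*(b^4 - 4*b^3 - 16*b^2 + 64*b) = (b + 1)*(b + 4)*(b^3 - 8*b^2 + 16*b) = b*(b + 1)*(b + 4)*(b^2 - 8*b + 16) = b*(b - 4)*(b + 1)*(b + 4)*(b - 4)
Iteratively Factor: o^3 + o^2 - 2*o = (o + 2)*(o^2 - o) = (o - 1)*(o + 2)*(o)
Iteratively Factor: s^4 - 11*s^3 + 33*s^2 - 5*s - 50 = (s - 2)*(s^3 - 9*s^2 + 15*s + 25) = (s - 5)*(s - 2)*(s^2 - 4*s - 5) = (s - 5)*(s - 2)*(s + 1)*(s - 5)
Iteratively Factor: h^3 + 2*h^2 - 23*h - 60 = (h - 5)*(h^2 + 7*h + 12) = (h - 5)*(h + 3)*(h + 4)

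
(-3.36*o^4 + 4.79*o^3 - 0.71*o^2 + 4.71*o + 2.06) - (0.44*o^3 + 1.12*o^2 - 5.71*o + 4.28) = -3.36*o^4 + 4.35*o^3 - 1.83*o^2 + 10.42*o - 2.22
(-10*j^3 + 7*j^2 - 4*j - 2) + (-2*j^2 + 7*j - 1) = -10*j^3 + 5*j^2 + 3*j - 3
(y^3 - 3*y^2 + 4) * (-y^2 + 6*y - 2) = -y^5 + 9*y^4 - 20*y^3 + 2*y^2 + 24*y - 8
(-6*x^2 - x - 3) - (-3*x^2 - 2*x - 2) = -3*x^2 + x - 1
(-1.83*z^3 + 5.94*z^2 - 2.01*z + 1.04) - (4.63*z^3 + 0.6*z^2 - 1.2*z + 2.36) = -6.46*z^3 + 5.34*z^2 - 0.81*z - 1.32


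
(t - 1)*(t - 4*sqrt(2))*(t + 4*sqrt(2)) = t^3 - t^2 - 32*t + 32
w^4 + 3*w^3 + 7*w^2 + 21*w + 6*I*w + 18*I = (w + 3)*(w - 3*I)*(w + I)*(w + 2*I)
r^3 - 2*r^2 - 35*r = r*(r - 7)*(r + 5)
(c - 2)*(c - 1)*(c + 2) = c^3 - c^2 - 4*c + 4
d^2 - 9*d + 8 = (d - 8)*(d - 1)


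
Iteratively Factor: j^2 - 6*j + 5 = (j - 5)*(j - 1)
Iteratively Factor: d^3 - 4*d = (d - 2)*(d^2 + 2*d) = (d - 2)*(d + 2)*(d)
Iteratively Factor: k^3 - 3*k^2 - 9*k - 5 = (k - 5)*(k^2 + 2*k + 1) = (k - 5)*(k + 1)*(k + 1)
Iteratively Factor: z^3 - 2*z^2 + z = (z - 1)*(z^2 - z) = (z - 1)^2*(z)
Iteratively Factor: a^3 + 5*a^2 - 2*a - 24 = (a - 2)*(a^2 + 7*a + 12) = (a - 2)*(a + 3)*(a + 4)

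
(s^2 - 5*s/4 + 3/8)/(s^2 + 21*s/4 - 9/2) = (s - 1/2)/(s + 6)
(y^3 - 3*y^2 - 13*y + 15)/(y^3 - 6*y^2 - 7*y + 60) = (y - 1)/(y - 4)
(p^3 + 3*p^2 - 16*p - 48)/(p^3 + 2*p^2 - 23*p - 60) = (p - 4)/(p - 5)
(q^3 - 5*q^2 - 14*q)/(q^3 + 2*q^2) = (q - 7)/q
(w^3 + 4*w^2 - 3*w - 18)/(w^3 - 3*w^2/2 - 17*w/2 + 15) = 2*(w + 3)/(2*w - 5)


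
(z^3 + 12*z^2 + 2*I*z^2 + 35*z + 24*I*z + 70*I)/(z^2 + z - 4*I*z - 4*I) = (z^3 + 2*z^2*(6 + I) + z*(35 + 24*I) + 70*I)/(z^2 + z*(1 - 4*I) - 4*I)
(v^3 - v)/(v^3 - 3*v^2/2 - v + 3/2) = 2*v/(2*v - 3)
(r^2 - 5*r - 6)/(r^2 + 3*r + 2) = (r - 6)/(r + 2)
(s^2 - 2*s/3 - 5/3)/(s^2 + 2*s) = (3*s^2 - 2*s - 5)/(3*s*(s + 2))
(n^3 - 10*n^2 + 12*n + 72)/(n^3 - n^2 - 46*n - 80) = (n^2 - 12*n + 36)/(n^2 - 3*n - 40)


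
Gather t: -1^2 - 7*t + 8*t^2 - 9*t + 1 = 8*t^2 - 16*t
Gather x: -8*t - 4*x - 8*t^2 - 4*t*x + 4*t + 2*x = -8*t^2 - 4*t + x*(-4*t - 2)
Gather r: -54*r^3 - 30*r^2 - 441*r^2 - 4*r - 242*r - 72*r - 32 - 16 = -54*r^3 - 471*r^2 - 318*r - 48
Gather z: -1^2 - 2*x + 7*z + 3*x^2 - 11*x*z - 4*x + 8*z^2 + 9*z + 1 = 3*x^2 - 6*x + 8*z^2 + z*(16 - 11*x)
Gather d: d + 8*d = 9*d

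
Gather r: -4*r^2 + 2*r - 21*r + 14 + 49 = -4*r^2 - 19*r + 63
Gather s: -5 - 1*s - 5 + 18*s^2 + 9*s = 18*s^2 + 8*s - 10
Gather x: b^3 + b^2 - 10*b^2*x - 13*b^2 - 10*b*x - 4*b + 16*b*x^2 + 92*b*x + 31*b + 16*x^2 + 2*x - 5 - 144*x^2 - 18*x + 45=b^3 - 12*b^2 + 27*b + x^2*(16*b - 128) + x*(-10*b^2 + 82*b - 16) + 40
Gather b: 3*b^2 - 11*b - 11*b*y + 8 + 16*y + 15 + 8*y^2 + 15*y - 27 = 3*b^2 + b*(-11*y - 11) + 8*y^2 + 31*y - 4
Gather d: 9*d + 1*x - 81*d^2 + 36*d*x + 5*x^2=-81*d^2 + d*(36*x + 9) + 5*x^2 + x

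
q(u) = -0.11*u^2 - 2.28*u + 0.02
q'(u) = -0.22*u - 2.28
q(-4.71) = 8.32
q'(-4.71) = -1.24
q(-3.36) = 6.44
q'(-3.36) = -1.54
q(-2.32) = 4.72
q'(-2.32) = -1.77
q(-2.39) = 4.84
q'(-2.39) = -1.75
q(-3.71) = 6.96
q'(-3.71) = -1.46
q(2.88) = -7.46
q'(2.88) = -2.91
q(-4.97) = 8.63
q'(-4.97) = -1.19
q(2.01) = -5.01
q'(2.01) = -2.72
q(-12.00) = 11.54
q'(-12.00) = 0.36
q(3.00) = -7.81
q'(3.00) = -2.94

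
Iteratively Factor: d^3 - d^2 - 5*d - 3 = (d - 3)*(d^2 + 2*d + 1) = (d - 3)*(d + 1)*(d + 1)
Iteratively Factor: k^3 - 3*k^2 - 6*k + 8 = (k - 4)*(k^2 + k - 2) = (k - 4)*(k - 1)*(k + 2)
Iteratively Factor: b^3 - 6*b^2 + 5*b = (b - 1)*(b^2 - 5*b) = b*(b - 1)*(b - 5)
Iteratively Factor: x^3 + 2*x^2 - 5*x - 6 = (x + 3)*(x^2 - x - 2) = (x - 2)*(x + 3)*(x + 1)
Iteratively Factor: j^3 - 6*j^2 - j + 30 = (j - 3)*(j^2 - 3*j - 10) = (j - 3)*(j + 2)*(j - 5)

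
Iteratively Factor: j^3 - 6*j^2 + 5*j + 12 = (j - 3)*(j^2 - 3*j - 4) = (j - 3)*(j + 1)*(j - 4)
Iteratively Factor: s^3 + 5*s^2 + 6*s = (s)*(s^2 + 5*s + 6) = s*(s + 2)*(s + 3)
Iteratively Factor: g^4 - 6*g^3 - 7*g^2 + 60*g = (g + 3)*(g^3 - 9*g^2 + 20*g) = (g - 5)*(g + 3)*(g^2 - 4*g) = (g - 5)*(g - 4)*(g + 3)*(g)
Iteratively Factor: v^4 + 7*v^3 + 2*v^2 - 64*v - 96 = (v + 4)*(v^3 + 3*v^2 - 10*v - 24) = (v - 3)*(v + 4)*(v^2 + 6*v + 8) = (v - 3)*(v + 2)*(v + 4)*(v + 4)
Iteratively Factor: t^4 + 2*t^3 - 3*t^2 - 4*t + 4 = (t + 2)*(t^3 - 3*t + 2) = (t - 1)*(t + 2)*(t^2 + t - 2) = (t - 1)*(t + 2)^2*(t - 1)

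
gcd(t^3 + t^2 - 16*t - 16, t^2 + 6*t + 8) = t + 4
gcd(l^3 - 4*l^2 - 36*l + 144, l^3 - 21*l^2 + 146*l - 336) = l - 6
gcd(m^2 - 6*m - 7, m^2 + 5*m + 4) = m + 1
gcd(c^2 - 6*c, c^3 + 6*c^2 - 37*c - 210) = c - 6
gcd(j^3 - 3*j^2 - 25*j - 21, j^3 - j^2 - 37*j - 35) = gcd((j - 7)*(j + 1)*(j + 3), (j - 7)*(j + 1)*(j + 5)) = j^2 - 6*j - 7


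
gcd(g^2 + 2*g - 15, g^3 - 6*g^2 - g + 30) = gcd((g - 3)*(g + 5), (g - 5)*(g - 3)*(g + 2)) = g - 3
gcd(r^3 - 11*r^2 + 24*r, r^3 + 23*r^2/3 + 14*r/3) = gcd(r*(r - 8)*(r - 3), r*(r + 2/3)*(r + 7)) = r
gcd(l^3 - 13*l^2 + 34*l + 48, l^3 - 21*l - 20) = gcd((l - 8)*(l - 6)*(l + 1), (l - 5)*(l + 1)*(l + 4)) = l + 1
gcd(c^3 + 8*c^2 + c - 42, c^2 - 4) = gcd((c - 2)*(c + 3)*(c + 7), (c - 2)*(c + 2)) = c - 2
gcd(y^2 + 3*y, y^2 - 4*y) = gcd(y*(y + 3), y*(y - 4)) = y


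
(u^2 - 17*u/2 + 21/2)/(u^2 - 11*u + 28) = (u - 3/2)/(u - 4)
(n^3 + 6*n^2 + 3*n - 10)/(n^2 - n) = n + 7 + 10/n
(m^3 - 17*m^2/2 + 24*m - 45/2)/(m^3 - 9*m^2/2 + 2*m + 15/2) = (m - 3)/(m + 1)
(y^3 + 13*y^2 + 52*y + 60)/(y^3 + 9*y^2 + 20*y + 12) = (y + 5)/(y + 1)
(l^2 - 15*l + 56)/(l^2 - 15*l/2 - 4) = 2*(l - 7)/(2*l + 1)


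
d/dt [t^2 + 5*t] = 2*t + 5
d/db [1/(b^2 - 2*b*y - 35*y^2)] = 2*(-b + y)/(-b^2 + 2*b*y + 35*y^2)^2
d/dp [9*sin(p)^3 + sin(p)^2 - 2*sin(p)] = (27*sin(p)^2 + 2*sin(p) - 2)*cos(p)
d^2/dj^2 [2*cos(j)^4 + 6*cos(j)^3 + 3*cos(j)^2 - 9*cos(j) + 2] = 9*cos(j)/2 - 8*cos(2*j)^2 - 10*cos(2*j) - 27*cos(3*j)/2 + 4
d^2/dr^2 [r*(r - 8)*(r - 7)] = 6*r - 30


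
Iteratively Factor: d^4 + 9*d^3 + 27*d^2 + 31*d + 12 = (d + 1)*(d^3 + 8*d^2 + 19*d + 12) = (d + 1)*(d + 4)*(d^2 + 4*d + 3) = (d + 1)*(d + 3)*(d + 4)*(d + 1)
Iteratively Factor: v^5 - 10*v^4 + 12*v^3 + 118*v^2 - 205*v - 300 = (v - 5)*(v^4 - 5*v^3 - 13*v^2 + 53*v + 60) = (v - 5)^2*(v^3 - 13*v - 12) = (v - 5)^2*(v + 3)*(v^2 - 3*v - 4) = (v - 5)^2*(v + 1)*(v + 3)*(v - 4)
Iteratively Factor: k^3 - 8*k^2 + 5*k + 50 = (k - 5)*(k^2 - 3*k - 10) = (k - 5)*(k + 2)*(k - 5)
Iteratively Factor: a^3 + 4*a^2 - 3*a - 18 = (a + 3)*(a^2 + a - 6) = (a - 2)*(a + 3)*(a + 3)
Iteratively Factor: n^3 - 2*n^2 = (n - 2)*(n^2) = n*(n - 2)*(n)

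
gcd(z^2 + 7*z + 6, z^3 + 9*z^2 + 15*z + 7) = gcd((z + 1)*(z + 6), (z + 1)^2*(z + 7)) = z + 1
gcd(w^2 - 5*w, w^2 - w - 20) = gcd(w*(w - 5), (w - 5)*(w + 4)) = w - 5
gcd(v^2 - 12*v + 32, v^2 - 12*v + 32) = v^2 - 12*v + 32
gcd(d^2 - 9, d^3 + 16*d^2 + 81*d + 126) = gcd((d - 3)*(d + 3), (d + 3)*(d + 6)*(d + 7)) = d + 3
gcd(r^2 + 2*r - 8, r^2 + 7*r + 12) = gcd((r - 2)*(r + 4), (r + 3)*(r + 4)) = r + 4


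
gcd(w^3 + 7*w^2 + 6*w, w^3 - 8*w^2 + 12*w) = w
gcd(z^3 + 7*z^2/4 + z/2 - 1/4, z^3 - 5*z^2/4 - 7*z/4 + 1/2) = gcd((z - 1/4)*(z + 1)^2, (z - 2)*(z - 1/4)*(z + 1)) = z^2 + 3*z/4 - 1/4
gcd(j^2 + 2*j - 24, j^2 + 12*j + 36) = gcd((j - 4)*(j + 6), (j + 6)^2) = j + 6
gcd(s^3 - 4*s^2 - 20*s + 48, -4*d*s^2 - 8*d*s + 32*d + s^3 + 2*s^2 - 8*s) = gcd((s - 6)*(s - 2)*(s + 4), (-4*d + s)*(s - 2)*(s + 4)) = s^2 + 2*s - 8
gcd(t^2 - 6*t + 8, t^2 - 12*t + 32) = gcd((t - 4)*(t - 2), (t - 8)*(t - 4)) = t - 4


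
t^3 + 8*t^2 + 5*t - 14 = (t - 1)*(t + 2)*(t + 7)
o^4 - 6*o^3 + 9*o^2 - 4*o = o*(o - 4)*(o - 1)^2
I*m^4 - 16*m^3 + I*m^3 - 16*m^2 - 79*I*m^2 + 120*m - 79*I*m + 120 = (m + 3*I)*(m + 5*I)*(m + 8*I)*(I*m + I)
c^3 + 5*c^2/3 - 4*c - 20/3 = (c - 2)*(c + 5/3)*(c + 2)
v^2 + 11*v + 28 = (v + 4)*(v + 7)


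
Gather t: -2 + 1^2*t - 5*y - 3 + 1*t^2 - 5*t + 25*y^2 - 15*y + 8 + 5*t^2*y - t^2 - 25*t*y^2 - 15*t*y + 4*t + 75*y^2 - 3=5*t^2*y + t*(-25*y^2 - 15*y) + 100*y^2 - 20*y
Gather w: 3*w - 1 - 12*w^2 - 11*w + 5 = -12*w^2 - 8*w + 4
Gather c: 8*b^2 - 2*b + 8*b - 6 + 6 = 8*b^2 + 6*b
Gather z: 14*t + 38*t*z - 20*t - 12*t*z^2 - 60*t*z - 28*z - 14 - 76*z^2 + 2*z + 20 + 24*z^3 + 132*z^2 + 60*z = -6*t + 24*z^3 + z^2*(56 - 12*t) + z*(34 - 22*t) + 6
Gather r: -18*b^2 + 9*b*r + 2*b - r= -18*b^2 + 2*b + r*(9*b - 1)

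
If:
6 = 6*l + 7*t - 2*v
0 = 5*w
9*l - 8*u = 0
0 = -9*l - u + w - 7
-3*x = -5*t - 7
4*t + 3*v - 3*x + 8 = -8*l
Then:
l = -56/81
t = 3200/1539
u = -7/9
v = 3391/1539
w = 0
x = 26773/4617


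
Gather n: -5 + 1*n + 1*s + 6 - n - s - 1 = 0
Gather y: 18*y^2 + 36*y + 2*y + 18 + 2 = 18*y^2 + 38*y + 20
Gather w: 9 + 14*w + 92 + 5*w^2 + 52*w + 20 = 5*w^2 + 66*w + 121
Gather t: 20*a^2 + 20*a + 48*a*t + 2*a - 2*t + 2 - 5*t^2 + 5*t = 20*a^2 + 22*a - 5*t^2 + t*(48*a + 3) + 2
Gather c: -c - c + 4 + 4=8 - 2*c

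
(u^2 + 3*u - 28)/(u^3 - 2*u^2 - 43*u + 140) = 1/(u - 5)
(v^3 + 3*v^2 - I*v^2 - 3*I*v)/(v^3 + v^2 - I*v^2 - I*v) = (v + 3)/(v + 1)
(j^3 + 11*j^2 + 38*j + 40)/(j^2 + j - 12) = (j^2 + 7*j + 10)/(j - 3)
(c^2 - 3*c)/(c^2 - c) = (c - 3)/(c - 1)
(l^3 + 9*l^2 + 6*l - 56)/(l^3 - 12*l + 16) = (l + 7)/(l - 2)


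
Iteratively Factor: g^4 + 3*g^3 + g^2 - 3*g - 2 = (g + 2)*(g^3 + g^2 - g - 1) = (g - 1)*(g + 2)*(g^2 + 2*g + 1) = (g - 1)*(g + 1)*(g + 2)*(g + 1)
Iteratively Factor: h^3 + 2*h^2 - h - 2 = (h + 1)*(h^2 + h - 2) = (h + 1)*(h + 2)*(h - 1)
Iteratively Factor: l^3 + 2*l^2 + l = (l)*(l^2 + 2*l + 1) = l*(l + 1)*(l + 1)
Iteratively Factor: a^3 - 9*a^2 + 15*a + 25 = (a + 1)*(a^2 - 10*a + 25) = (a - 5)*(a + 1)*(a - 5)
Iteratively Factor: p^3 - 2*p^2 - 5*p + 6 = (p - 3)*(p^2 + p - 2) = (p - 3)*(p - 1)*(p + 2)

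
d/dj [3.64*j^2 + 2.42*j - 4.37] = 7.28*j + 2.42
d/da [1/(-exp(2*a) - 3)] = 2*exp(2*a)/(exp(2*a) + 3)^2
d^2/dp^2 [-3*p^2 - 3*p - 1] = -6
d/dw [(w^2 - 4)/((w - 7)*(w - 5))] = 6*(-2*w^2 + 13*w - 8)/(w^4 - 24*w^3 + 214*w^2 - 840*w + 1225)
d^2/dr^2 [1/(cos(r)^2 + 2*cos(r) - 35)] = (-8*sin(r)^4 + 292*sin(r)^2 - 125*cos(r) - 3*cos(3*r) - 128)/(2*(cos(r) - 5)^3*(cos(r) + 7)^3)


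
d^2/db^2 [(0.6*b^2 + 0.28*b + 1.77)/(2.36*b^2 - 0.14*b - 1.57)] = (-3.5527136788005e-15*b^4 + 3.515456*b^3 + 72.487872*b^2 + 2.715888*b + 16.020584)/(13.144256*b^6 - 2.339232*b^5 - 26.094048*b^4 + 3.109624*b^3 + 17.359176*b^2 - 1.035258*b - 3.869893)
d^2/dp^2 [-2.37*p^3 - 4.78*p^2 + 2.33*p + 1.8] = -14.22*p - 9.56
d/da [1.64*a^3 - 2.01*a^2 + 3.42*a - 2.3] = 4.92*a^2 - 4.02*a + 3.42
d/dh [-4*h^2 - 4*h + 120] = -8*h - 4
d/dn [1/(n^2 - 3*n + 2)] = (3 - 2*n)/(n^2 - 3*n + 2)^2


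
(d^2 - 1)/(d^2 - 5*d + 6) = (d^2 - 1)/(d^2 - 5*d + 6)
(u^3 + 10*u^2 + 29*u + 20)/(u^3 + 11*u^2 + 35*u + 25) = (u + 4)/(u + 5)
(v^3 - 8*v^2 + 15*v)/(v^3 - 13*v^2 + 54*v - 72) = v*(v - 5)/(v^2 - 10*v + 24)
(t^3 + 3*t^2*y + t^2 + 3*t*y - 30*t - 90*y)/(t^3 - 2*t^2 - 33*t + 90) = (t + 3*y)/(t - 3)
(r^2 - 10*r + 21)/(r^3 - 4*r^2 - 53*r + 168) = (r - 7)/(r^2 - r - 56)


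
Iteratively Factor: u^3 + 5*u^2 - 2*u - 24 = (u - 2)*(u^2 + 7*u + 12) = (u - 2)*(u + 3)*(u + 4)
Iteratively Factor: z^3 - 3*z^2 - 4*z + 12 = (z - 2)*(z^2 - z - 6) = (z - 2)*(z + 2)*(z - 3)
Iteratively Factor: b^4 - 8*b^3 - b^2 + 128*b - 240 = (b + 4)*(b^3 - 12*b^2 + 47*b - 60) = (b - 5)*(b + 4)*(b^2 - 7*b + 12) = (b - 5)*(b - 3)*(b + 4)*(b - 4)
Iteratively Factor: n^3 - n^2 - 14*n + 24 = (n - 2)*(n^2 + n - 12) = (n - 3)*(n - 2)*(n + 4)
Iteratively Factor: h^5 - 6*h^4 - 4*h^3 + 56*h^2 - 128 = (h + 2)*(h^4 - 8*h^3 + 12*h^2 + 32*h - 64) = (h - 4)*(h + 2)*(h^3 - 4*h^2 - 4*h + 16) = (h - 4)*(h - 2)*(h + 2)*(h^2 - 2*h - 8) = (h - 4)^2*(h - 2)*(h + 2)*(h + 2)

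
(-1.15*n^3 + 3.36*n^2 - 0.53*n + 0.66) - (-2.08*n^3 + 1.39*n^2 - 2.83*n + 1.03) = 0.93*n^3 + 1.97*n^2 + 2.3*n - 0.37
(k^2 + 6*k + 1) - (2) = k^2 + 6*k - 1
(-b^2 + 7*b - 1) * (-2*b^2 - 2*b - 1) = 2*b^4 - 12*b^3 - 11*b^2 - 5*b + 1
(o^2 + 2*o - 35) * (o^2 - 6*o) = o^4 - 4*o^3 - 47*o^2 + 210*o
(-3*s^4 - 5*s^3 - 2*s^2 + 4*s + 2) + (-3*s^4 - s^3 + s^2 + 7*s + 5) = -6*s^4 - 6*s^3 - s^2 + 11*s + 7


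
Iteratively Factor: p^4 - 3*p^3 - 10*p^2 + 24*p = (p - 4)*(p^3 + p^2 - 6*p) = (p - 4)*(p + 3)*(p^2 - 2*p) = p*(p - 4)*(p + 3)*(p - 2)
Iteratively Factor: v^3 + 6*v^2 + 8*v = (v + 4)*(v^2 + 2*v) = (v + 2)*(v + 4)*(v)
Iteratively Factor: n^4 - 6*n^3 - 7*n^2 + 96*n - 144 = (n + 4)*(n^3 - 10*n^2 + 33*n - 36) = (n - 4)*(n + 4)*(n^2 - 6*n + 9) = (n - 4)*(n - 3)*(n + 4)*(n - 3)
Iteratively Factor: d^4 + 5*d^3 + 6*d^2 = (d)*(d^3 + 5*d^2 + 6*d) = d^2*(d^2 + 5*d + 6) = d^2*(d + 2)*(d + 3)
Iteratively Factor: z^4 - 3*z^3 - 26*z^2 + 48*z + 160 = (z + 4)*(z^3 - 7*z^2 + 2*z + 40) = (z - 5)*(z + 4)*(z^2 - 2*z - 8) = (z - 5)*(z - 4)*(z + 4)*(z + 2)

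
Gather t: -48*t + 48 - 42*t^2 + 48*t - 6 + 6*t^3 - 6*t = 6*t^3 - 42*t^2 - 6*t + 42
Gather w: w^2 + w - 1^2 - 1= w^2 + w - 2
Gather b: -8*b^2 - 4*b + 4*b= -8*b^2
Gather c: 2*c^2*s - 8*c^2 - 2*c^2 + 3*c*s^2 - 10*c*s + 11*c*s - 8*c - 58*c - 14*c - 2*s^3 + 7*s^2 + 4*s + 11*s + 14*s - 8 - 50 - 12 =c^2*(2*s - 10) + c*(3*s^2 + s - 80) - 2*s^3 + 7*s^2 + 29*s - 70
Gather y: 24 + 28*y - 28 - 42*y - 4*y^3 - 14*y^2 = -4*y^3 - 14*y^2 - 14*y - 4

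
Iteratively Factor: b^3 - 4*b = (b + 2)*(b^2 - 2*b) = (b - 2)*(b + 2)*(b)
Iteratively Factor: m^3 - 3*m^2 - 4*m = (m - 4)*(m^2 + m) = m*(m - 4)*(m + 1)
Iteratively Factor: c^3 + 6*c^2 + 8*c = (c + 2)*(c^2 + 4*c) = (c + 2)*(c + 4)*(c)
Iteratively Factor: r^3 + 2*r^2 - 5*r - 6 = (r + 1)*(r^2 + r - 6) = (r - 2)*(r + 1)*(r + 3)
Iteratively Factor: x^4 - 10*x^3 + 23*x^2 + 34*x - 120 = (x - 5)*(x^3 - 5*x^2 - 2*x + 24) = (x - 5)*(x - 4)*(x^2 - x - 6) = (x - 5)*(x - 4)*(x - 3)*(x + 2)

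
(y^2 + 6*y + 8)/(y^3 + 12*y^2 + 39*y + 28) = (y + 2)/(y^2 + 8*y + 7)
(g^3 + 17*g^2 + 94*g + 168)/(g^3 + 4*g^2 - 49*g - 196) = (g + 6)/(g - 7)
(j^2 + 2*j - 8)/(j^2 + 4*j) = (j - 2)/j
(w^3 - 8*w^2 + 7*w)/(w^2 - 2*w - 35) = w*(w - 1)/(w + 5)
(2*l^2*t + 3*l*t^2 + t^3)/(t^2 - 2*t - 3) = t*(2*l^2 + 3*l*t + t^2)/(t^2 - 2*t - 3)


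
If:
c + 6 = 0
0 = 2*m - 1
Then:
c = -6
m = 1/2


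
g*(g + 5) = g^2 + 5*g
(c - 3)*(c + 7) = c^2 + 4*c - 21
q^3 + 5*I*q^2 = q^2*(q + 5*I)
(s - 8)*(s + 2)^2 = s^3 - 4*s^2 - 28*s - 32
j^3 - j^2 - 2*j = j*(j - 2)*(j + 1)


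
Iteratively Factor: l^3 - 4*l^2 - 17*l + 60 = (l - 3)*(l^2 - l - 20) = (l - 5)*(l - 3)*(l + 4)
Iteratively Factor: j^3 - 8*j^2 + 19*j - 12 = (j - 3)*(j^2 - 5*j + 4) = (j - 3)*(j - 1)*(j - 4)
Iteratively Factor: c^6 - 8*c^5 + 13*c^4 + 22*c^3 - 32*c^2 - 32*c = (c)*(c^5 - 8*c^4 + 13*c^3 + 22*c^2 - 32*c - 32) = c*(c - 4)*(c^4 - 4*c^3 - 3*c^2 + 10*c + 8) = c*(c - 4)^2*(c^3 - 3*c - 2) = c*(c - 4)^2*(c + 1)*(c^2 - c - 2) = c*(c - 4)^2*(c - 2)*(c + 1)*(c + 1)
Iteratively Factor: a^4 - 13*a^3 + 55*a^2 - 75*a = (a)*(a^3 - 13*a^2 + 55*a - 75) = a*(a - 5)*(a^2 - 8*a + 15) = a*(a - 5)^2*(a - 3)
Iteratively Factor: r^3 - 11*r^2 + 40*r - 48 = (r - 4)*(r^2 - 7*r + 12) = (r - 4)^2*(r - 3)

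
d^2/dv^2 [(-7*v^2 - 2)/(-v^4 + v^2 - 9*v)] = 6*(7*v^8 + 9*v^6 - 126*v^5 - 6*v^4 + 33*v^3 + 2*v^2 - 18*v + 54)/(v^3*(v^9 - 3*v^7 + 27*v^6 + 3*v^5 - 54*v^4 + 242*v^3 + 27*v^2 - 243*v + 729))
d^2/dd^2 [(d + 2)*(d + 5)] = 2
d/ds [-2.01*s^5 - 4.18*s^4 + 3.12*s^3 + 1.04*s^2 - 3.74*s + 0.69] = -10.05*s^4 - 16.72*s^3 + 9.36*s^2 + 2.08*s - 3.74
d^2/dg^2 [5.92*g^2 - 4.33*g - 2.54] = 11.8400000000000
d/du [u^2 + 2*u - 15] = 2*u + 2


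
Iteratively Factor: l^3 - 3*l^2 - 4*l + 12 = (l - 2)*(l^2 - l - 6) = (l - 2)*(l + 2)*(l - 3)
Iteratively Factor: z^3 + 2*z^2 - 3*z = (z)*(z^2 + 2*z - 3) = z*(z - 1)*(z + 3)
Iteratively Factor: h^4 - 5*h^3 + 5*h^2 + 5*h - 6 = (h - 1)*(h^3 - 4*h^2 + h + 6) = (h - 3)*(h - 1)*(h^2 - h - 2) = (h - 3)*(h - 2)*(h - 1)*(h + 1)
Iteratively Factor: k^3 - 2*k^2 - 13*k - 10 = (k + 2)*(k^2 - 4*k - 5) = (k - 5)*(k + 2)*(k + 1)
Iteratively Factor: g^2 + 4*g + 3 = (g + 3)*(g + 1)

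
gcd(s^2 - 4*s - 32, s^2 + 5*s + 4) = s + 4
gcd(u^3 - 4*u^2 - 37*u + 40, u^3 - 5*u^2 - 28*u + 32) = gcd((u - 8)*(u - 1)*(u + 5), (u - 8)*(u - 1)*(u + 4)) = u^2 - 9*u + 8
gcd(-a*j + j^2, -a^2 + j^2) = a - j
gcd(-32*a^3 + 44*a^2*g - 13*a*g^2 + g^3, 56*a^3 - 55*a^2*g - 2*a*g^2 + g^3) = 8*a^2 - 9*a*g + g^2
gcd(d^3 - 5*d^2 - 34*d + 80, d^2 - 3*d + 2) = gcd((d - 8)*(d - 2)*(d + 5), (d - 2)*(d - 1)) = d - 2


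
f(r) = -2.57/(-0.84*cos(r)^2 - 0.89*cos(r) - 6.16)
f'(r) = -2.57*(-1.68*sin(r)*cos(r) - 0.89*sin(r))/(-0.84*cos(r)^2 - 0.89*cos(r) - 6.16)^2 = (4.3176*cos(r) + 2.2873)*sin(r)/(0.84*cos(r)^2 + 0.89*cos(r) + 6.16)^2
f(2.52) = 0.43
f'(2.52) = -0.02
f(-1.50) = 0.41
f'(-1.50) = -0.07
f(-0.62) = 0.35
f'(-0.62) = -0.06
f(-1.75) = 0.43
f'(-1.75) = -0.04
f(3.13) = 0.42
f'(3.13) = -0.00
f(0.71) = 0.35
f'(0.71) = 0.07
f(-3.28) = 0.42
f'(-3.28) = -0.01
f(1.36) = 0.40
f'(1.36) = 0.08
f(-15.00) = 0.43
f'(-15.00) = 0.02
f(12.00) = 0.34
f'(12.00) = -0.06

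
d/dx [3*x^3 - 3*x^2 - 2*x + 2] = 9*x^2 - 6*x - 2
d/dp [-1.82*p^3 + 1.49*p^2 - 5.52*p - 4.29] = -5.46*p^2 + 2.98*p - 5.52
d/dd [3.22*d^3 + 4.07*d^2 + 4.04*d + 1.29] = 9.66*d^2 + 8.14*d + 4.04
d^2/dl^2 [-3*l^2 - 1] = -6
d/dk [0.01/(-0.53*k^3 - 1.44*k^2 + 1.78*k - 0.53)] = (0.0159*k^2 + 0.0288*k - 0.0178)/(0.53*k^3 + 1.44*k^2 - 1.78*k + 0.53)^2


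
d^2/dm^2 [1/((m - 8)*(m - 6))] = 2*((m - 8)^2 + (m - 8)*(m - 6) + (m - 6)^2)/((m - 8)^3*(m - 6)^3)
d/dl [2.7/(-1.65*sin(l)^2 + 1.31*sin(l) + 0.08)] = (8.91*sin(l) - 3.537)*cos(l)/(-1.65*sin(l)^2 + 1.31*sin(l) + 0.08)^2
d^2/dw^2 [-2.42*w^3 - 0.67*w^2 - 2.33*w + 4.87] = -14.52*w - 1.34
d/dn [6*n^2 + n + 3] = 12*n + 1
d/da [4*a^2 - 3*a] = 8*a - 3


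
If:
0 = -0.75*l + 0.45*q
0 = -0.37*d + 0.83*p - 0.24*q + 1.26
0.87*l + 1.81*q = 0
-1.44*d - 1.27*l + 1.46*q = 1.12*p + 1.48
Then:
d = 0.11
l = 0.00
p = -1.47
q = 0.00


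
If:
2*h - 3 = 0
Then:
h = 3/2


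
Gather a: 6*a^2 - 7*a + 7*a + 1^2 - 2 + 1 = 6*a^2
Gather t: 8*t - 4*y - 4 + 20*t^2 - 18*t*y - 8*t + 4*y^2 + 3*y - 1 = 20*t^2 - 18*t*y + 4*y^2 - y - 5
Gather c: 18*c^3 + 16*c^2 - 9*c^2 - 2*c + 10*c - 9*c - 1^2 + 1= 18*c^3 + 7*c^2 - c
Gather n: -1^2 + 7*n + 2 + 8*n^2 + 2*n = 8*n^2 + 9*n + 1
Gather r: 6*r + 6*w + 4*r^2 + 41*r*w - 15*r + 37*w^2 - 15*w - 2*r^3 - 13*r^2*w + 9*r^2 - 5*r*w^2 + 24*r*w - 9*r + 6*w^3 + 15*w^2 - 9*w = -2*r^3 + r^2*(13 - 13*w) + r*(-5*w^2 + 65*w - 18) + 6*w^3 + 52*w^2 - 18*w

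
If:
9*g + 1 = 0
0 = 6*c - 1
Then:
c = 1/6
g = -1/9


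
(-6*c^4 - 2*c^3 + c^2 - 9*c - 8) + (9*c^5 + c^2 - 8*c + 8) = 9*c^5 - 6*c^4 - 2*c^3 + 2*c^2 - 17*c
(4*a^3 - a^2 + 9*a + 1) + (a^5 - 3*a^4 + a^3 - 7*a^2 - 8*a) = a^5 - 3*a^4 + 5*a^3 - 8*a^2 + a + 1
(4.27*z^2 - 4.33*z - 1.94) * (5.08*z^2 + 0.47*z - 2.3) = 21.6916*z^4 - 19.9895*z^3 - 21.7113*z^2 + 9.0472*z + 4.462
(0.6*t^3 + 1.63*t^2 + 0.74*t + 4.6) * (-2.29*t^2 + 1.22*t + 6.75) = -1.374*t^5 - 3.0007*t^4 + 4.344*t^3 + 1.3713*t^2 + 10.607*t + 31.05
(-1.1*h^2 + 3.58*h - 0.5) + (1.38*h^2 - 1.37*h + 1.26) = 0.28*h^2 + 2.21*h + 0.76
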